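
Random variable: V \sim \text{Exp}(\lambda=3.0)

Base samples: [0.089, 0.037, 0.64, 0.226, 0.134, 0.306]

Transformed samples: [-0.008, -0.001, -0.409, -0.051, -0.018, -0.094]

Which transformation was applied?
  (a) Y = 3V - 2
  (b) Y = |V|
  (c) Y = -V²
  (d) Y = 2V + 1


Checking option (c) Y = -V²:
  V = 0.089 -> Y = -0.008 ✓
  V = 0.037 -> Y = -0.001 ✓
  V = 0.64 -> Y = -0.409 ✓
All samples match this transformation.

(c) -V²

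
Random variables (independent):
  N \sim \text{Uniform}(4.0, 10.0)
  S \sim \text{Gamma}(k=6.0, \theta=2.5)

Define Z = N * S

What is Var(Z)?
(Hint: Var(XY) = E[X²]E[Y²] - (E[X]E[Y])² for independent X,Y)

Var(XY) = E[X²]E[Y²] - (E[X]E[Y])²
E[N] = 7, Var(N) = 3
E[S] = 15, Var(S) = 37.5
E[N²] = 3 + 7² = 52
E[S²] = 37.5 + 15² = 262.5
Var(Z) = 52*262.5 - (7*15)²
= 13650 - 11025 = 2625

2625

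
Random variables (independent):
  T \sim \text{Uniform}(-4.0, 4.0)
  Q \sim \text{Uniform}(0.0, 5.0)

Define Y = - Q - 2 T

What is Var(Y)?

For independent RVs: Var(aX + bY) = a²Var(X) + b²Var(Y)
Var(T) = 5.3333333
Var(Q) = 2.0833333
Var(Y) = (-2)²*5.3333333 + (-1)²*2.0833333
= 4*5.3333333 + 1*2.0833333 = 23.416667

23.416667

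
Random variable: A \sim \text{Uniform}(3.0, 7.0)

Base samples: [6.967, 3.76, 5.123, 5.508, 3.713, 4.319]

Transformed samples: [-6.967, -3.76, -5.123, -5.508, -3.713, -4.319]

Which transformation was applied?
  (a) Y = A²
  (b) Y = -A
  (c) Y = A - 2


Checking option (b) Y = -A:
  A = 6.967 -> Y = -6.967 ✓
  A = 3.76 -> Y = -3.76 ✓
  A = 5.123 -> Y = -5.123 ✓
All samples match this transformation.

(b) -A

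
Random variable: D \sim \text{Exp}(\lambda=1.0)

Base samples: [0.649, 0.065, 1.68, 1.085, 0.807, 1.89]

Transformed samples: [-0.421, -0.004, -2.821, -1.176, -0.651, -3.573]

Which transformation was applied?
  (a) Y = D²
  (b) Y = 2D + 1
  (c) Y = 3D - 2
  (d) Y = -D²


Checking option (d) Y = -D²:
  D = 0.649 -> Y = -0.421 ✓
  D = 0.065 -> Y = -0.004 ✓
  D = 1.68 -> Y = -2.821 ✓
All samples match this transformation.

(d) -D²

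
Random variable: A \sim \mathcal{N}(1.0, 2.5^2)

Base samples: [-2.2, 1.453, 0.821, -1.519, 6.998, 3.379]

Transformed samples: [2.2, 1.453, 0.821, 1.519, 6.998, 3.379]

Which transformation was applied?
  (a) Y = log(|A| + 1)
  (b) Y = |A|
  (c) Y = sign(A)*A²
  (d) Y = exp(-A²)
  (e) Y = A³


Checking option (b) Y = |A|:
  A = -2.2 -> Y = 2.2 ✓
  A = 1.453 -> Y = 1.453 ✓
  A = 0.821 -> Y = 0.821 ✓
All samples match this transformation.

(b) |A|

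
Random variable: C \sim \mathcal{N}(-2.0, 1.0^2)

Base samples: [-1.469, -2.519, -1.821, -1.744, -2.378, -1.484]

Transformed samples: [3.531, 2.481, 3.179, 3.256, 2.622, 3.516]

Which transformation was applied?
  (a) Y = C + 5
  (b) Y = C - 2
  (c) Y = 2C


Checking option (a) Y = C + 5:
  C = -1.469 -> Y = 3.531 ✓
  C = -2.519 -> Y = 2.481 ✓
  C = -1.821 -> Y = 3.179 ✓
All samples match this transformation.

(a) C + 5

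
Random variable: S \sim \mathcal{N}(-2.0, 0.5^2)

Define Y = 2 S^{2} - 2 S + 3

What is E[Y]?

E[Y] = 2*E[S²] - 2*E[S] + 3
E[S] = -2
E[S²] = Var(S) + (E[S])² = 0.25 + 4 = 4.25
E[Y] = 2*4.25 - 2*(-2) + 3 = 15.5

15.5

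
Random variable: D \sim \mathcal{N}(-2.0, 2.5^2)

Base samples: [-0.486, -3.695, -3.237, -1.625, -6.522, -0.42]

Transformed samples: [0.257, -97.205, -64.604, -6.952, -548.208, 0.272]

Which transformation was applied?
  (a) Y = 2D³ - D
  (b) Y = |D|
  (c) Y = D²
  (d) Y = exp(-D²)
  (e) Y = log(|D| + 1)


Checking option (a) Y = 2D³ - D:
  D = -0.486 -> Y = 0.257 ✓
  D = -3.695 -> Y = -97.205 ✓
  D = -3.237 -> Y = -64.604 ✓
All samples match this transformation.

(a) 2D³ - D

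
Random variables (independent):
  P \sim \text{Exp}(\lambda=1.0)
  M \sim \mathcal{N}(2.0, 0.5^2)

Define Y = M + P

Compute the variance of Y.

For independent RVs: Var(aX + bY) = a²Var(X) + b²Var(Y)
Var(P) = 1
Var(M) = 0.25
Var(Y) = 1²*1 + 1²*0.25
= 1*1 + 1*0.25 = 1.25

1.25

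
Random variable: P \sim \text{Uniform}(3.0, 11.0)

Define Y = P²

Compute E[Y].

E[P²] = Var(P) + (E[P])² = 5.3333333 + 49 = 54.333333

54.333333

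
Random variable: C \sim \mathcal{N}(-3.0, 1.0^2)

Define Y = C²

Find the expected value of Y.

Using E[X²] = Var(X) + (E[X])²:
E[C] = -3
Var(C) = 1.0^2 = 1
E[C²] = 1 + (-3)² = 1 + 9 = 10

10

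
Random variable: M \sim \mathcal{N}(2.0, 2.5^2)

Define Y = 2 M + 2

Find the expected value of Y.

For Y = 2M + 2:
E[Y] = 2 * E[M] + 2
E[M] = 2.0 = 2
E[Y] = 2 * 2 + 2 = 6

6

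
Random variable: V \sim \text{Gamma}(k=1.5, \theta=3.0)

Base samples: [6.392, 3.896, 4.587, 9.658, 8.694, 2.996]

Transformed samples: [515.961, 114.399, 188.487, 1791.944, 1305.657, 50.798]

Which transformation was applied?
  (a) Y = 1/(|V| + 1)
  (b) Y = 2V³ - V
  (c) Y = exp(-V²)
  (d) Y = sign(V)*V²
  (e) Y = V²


Checking option (b) Y = 2V³ - V:
  V = 6.392 -> Y = 515.961 ✓
  V = 3.896 -> Y = 114.399 ✓
  V = 4.587 -> Y = 188.487 ✓
All samples match this transformation.

(b) 2V³ - V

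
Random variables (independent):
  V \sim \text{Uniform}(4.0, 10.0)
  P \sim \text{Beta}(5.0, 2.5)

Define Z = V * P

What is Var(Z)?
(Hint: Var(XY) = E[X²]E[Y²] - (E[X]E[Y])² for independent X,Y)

Var(XY) = E[X²]E[Y²] - (E[X]E[Y])²
E[V] = 7, Var(V) = 3
E[P] = 0.66666667, Var(P) = 0.026143791
E[V²] = 3 + 7² = 52
E[P²] = 0.026143791 + 0.66666667² = 0.47058824
Var(Z) = 52*0.47058824 - (7*0.66666667)²
= 24.470588 - 21.777778 = 2.6928105

2.6928105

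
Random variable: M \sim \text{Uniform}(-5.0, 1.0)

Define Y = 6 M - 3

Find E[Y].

For Y = 6M - 3:
E[Y] = 6 * E[M] - 3
E[M] = (-5 + 1)/2 = -2
E[Y] = 6 * (-2) - 3 = -15

-15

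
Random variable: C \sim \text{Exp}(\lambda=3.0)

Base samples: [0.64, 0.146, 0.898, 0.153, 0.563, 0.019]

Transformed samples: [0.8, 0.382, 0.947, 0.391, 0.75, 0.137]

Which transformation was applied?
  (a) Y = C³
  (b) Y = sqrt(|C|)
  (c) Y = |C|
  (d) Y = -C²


Checking option (b) Y = sqrt(|C|):
  C = 0.64 -> Y = 0.8 ✓
  C = 0.146 -> Y = 0.382 ✓
  C = 0.898 -> Y = 0.947 ✓
All samples match this transformation.

(b) sqrt(|C|)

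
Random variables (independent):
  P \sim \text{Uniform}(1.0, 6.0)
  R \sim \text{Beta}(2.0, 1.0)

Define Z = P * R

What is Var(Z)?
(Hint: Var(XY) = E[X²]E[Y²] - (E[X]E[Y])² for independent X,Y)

Var(XY) = E[X²]E[Y²] - (E[X]E[Y])²
E[P] = 3.5, Var(P) = 2.0833333
E[R] = 0.66666667, Var(R) = 0.055555556
E[P²] = 2.0833333 + 3.5² = 14.333333
E[R²] = 0.055555556 + 0.66666667² = 0.5
Var(Z) = 14.333333*0.5 - (3.5*0.66666667)²
= 7.1666667 - 5.4444444 = 1.7222222

1.7222222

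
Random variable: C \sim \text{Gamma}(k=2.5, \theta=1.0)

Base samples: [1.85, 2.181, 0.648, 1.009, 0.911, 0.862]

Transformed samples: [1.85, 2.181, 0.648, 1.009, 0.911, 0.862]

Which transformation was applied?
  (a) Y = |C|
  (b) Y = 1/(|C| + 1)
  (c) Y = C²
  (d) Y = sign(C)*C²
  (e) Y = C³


Checking option (a) Y = |C|:
  C = 1.85 -> Y = 1.85 ✓
  C = 2.181 -> Y = 2.181 ✓
  C = 0.648 -> Y = 0.648 ✓
All samples match this transformation.

(a) |C|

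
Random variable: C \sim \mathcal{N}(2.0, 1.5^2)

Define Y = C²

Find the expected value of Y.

E[C²] = Var(C) + (E[C])² = 2.25 + 4 = 6.25

6.25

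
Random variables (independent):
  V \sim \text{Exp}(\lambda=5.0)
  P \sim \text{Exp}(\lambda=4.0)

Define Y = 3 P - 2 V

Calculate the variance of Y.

For independent RVs: Var(aX + bY) = a²Var(X) + b²Var(Y)
Var(V) = 0.04
Var(P) = 0.0625
Var(Y) = (-2)²*0.04 + 3²*0.0625
= 4*0.04 + 9*0.0625 = 0.7225

0.7225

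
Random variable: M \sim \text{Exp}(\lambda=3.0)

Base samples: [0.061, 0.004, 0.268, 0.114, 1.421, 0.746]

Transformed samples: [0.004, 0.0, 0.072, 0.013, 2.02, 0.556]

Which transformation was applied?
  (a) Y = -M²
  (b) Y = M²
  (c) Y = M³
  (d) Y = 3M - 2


Checking option (b) Y = M²:
  M = 0.061 -> Y = 0.004 ✓
  M = 0.004 -> Y = 0.0 ✓
  M = 0.268 -> Y = 0.072 ✓
All samples match this transformation.

(b) M²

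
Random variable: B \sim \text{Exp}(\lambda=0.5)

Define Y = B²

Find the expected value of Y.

E[B²] = Var(B) + (E[B])² = 4 + 4 = 8

8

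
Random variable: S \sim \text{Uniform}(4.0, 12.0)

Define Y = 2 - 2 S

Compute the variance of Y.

For Y = aS + b: Var(Y) = a² * Var(S)
Var(S) = (12 - 4)^2/12 = 5.3333333
Var(Y) = (-2)² * 5.3333333 = 4 * 5.3333333 = 21.333333

21.333333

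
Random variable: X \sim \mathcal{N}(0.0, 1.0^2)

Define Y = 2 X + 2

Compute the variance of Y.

For Y = aX + b: Var(Y) = a² * Var(X)
Var(X) = 1.0^2 = 1
Var(Y) = 2² * 1 = 4 * 1 = 4

4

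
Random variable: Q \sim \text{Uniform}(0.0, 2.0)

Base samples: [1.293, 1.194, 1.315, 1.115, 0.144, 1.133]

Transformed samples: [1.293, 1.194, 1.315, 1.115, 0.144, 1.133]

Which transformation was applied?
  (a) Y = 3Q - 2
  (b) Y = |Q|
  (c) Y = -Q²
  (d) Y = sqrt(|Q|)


Checking option (b) Y = |Q|:
  Q = 1.293 -> Y = 1.293 ✓
  Q = 1.194 -> Y = 1.194 ✓
  Q = 1.315 -> Y = 1.315 ✓
All samples match this transformation.

(b) |Q|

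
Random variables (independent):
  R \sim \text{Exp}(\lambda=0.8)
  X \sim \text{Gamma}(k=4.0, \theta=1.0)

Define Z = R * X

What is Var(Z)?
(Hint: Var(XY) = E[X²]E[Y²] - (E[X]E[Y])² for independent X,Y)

Var(XY) = E[X²]E[Y²] - (E[X]E[Y])²
E[R] = 1.25, Var(R) = 1.5625
E[X] = 4, Var(X) = 4
E[R²] = 1.5625 + 1.25² = 3.125
E[X²] = 4 + 4² = 20
Var(Z) = 3.125*20 - (1.25*4)²
= 62.5 - 25 = 37.5

37.5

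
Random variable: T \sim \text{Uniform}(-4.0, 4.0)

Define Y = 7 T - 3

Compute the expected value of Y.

For Y = 7T - 3:
E[Y] = 7 * E[T] - 3
E[T] = (-4 + 4)/2 = 0
E[Y] = 7 * 0 - 3 = -3

-3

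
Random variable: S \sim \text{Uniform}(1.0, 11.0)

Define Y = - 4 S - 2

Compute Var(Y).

For Y = aS + b: Var(Y) = a² * Var(S)
Var(S) = (11 - 1)^2/12 = 8.3333333
Var(Y) = (-4)² * 8.3333333 = 16 * 8.3333333 = 133.33333

133.33333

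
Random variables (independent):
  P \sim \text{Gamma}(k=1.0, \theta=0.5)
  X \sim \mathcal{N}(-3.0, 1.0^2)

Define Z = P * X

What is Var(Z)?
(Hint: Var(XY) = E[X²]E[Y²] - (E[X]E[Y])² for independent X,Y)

Var(XY) = E[X²]E[Y²] - (E[X]E[Y])²
E[P] = 0.5, Var(P) = 0.25
E[X] = -3, Var(X) = 1
E[P²] = 0.25 + 0.5² = 0.5
E[X²] = 1 + (-3)² = 10
Var(Z) = 0.5*10 - (0.5*(-3))²
= 5 - 2.25 = 2.75

2.75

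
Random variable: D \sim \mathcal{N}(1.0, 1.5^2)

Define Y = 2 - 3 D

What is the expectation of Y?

For Y = -3D + 2:
E[Y] = -3 * E[D] + 2
E[D] = 1.0 = 1
E[Y] = -3 * 1 + 2 = -1

-1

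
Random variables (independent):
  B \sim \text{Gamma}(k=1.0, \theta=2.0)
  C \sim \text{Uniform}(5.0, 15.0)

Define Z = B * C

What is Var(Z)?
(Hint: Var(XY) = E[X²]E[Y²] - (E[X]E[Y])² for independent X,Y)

Var(XY) = E[X²]E[Y²] - (E[X]E[Y])²
E[B] = 2, Var(B) = 4
E[C] = 10, Var(C) = 8.3333333
E[B²] = 4 + 2² = 8
E[C²] = 8.3333333 + 10² = 108.33333
Var(Z) = 8*108.33333 - (2*10)²
= 866.66667 - 400 = 466.66667

466.66667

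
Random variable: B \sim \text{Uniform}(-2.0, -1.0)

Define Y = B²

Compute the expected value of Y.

E[B²] = Var(B) + (E[B])² = 0.083333333 + 2.25 = 2.3333333

2.3333333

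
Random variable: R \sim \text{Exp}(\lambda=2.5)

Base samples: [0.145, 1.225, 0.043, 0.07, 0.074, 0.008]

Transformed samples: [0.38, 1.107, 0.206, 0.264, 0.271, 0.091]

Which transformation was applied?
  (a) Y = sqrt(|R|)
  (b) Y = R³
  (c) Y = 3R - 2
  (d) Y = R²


Checking option (a) Y = sqrt(|R|):
  R = 0.145 -> Y = 0.38 ✓
  R = 1.225 -> Y = 1.107 ✓
  R = 0.043 -> Y = 0.206 ✓
All samples match this transformation.

(a) sqrt(|R|)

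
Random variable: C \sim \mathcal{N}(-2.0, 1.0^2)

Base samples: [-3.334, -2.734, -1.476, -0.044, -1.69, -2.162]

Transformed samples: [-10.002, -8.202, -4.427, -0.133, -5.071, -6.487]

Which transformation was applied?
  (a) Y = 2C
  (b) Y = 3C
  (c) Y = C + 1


Checking option (b) Y = 3C:
  C = -3.334 -> Y = -10.002 ✓
  C = -2.734 -> Y = -8.202 ✓
  C = -1.476 -> Y = -4.427 ✓
All samples match this transformation.

(b) 3C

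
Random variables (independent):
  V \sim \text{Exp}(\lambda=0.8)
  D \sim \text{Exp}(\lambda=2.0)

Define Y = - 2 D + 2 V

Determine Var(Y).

For independent RVs: Var(aX + bY) = a²Var(X) + b²Var(Y)
Var(V) = 1.5625
Var(D) = 0.25
Var(Y) = 2²*1.5625 + (-2)²*0.25
= 4*1.5625 + 4*0.25 = 7.25

7.25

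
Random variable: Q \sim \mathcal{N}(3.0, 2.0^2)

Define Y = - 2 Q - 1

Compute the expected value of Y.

For Y = -2Q - 1:
E[Y] = -2 * E[Q] - 1
E[Q] = 3.0 = 3
E[Y] = -2 * 3 - 1 = -7

-7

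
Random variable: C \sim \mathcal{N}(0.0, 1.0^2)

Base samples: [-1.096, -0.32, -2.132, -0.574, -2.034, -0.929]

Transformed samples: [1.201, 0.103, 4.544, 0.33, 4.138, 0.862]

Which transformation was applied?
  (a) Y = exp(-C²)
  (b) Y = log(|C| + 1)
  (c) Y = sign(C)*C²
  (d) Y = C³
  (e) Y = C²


Checking option (e) Y = C²:
  C = -1.096 -> Y = 1.201 ✓
  C = -0.32 -> Y = 0.103 ✓
  C = -2.132 -> Y = 4.544 ✓
All samples match this transformation.

(e) C²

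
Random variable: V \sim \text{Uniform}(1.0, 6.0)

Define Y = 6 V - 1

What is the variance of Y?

For Y = aV + b: Var(Y) = a² * Var(V)
Var(V) = (6 - 1)^2/12 = 2.0833333
Var(Y) = 6² * 2.0833333 = 36 * 2.0833333 = 75

75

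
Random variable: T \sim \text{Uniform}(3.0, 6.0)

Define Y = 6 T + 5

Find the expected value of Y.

For Y = 6T + 5:
E[Y] = 6 * E[T] + 5
E[T] = (3 + 6)/2 = 4.5
E[Y] = 6 * 4.5 + 5 = 32

32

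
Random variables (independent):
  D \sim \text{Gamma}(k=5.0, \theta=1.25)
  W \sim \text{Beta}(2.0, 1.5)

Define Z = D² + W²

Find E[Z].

E[Z] = E[D²] + E[W²]
E[D²] = Var(D) + E[D]² = 7.8125 + 39.0625 = 46.875
E[W²] = Var(W) + E[W]² = 0.054421769 + 0.32653061 = 0.38095238
E[Z] = 46.875 + 0.38095238 = 47.255952

47.255952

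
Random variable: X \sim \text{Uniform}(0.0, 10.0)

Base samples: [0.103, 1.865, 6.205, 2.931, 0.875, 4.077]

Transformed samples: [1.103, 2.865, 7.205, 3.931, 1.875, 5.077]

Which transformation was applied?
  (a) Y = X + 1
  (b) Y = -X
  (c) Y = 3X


Checking option (a) Y = X + 1:
  X = 0.103 -> Y = 1.103 ✓
  X = 1.865 -> Y = 2.865 ✓
  X = 6.205 -> Y = 7.205 ✓
All samples match this transformation.

(a) X + 1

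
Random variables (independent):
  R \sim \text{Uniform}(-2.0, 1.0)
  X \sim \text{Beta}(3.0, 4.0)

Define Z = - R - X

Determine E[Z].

E[Z] = -1*E[R] - 1*E[X]
E[R] = -0.5
E[X] = 0.42857143
E[Z] = -1*(-0.5) - 1*0.42857143 = 0.071428571

0.071428571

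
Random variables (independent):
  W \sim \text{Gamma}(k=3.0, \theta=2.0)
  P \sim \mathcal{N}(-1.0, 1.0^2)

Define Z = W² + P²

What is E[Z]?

E[Z] = E[W²] + E[P²]
E[W²] = Var(W) + E[W]² = 12 + 36 = 48
E[P²] = Var(P) + E[P]² = 1 + 1 = 2
E[Z] = 48 + 2 = 50

50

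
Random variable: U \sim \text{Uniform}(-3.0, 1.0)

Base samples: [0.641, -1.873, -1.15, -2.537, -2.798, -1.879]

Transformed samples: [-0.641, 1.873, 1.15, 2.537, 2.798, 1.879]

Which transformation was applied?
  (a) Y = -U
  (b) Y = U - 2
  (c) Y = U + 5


Checking option (a) Y = -U:
  U = 0.641 -> Y = -0.641 ✓
  U = -1.873 -> Y = 1.873 ✓
  U = -1.15 -> Y = 1.15 ✓
All samples match this transformation.

(a) -U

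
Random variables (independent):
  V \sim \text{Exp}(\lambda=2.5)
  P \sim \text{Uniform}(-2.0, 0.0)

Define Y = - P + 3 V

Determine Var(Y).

For independent RVs: Var(aX + bY) = a²Var(X) + b²Var(Y)
Var(V) = 0.16
Var(P) = 0.33333333
Var(Y) = 3²*0.16 + (-1)²*0.33333333
= 9*0.16 + 1*0.33333333 = 1.7733333

1.7733333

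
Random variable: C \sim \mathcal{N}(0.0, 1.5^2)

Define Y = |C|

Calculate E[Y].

For X ~ N(0, 1.5²), E[|X|] = sigma * sqrt(2/pi)
= 1.5 * sqrt(2/pi) = 1.1968268

1.1968268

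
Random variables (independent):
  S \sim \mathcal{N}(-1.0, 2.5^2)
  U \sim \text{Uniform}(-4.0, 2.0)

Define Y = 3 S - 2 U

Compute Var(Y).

For independent RVs: Var(aX + bY) = a²Var(X) + b²Var(Y)
Var(S) = 6.25
Var(U) = 3
Var(Y) = 3²*6.25 + (-2)²*3
= 9*6.25 + 4*3 = 68.25

68.25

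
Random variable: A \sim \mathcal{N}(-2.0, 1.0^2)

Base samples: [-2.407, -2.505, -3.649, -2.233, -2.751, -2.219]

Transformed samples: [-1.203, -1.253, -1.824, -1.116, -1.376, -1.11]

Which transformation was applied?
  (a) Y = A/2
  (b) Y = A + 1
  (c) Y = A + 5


Checking option (a) Y = A/2:
  A = -2.407 -> Y = -1.203 ✓
  A = -2.505 -> Y = -1.253 ✓
  A = -3.649 -> Y = -1.824 ✓
All samples match this transformation.

(a) A/2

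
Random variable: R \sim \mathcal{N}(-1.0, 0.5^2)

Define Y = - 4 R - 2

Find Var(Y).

For Y = aR + b: Var(Y) = a² * Var(R)
Var(R) = 0.5^2 = 0.25
Var(Y) = (-4)² * 0.25 = 16 * 0.25 = 4

4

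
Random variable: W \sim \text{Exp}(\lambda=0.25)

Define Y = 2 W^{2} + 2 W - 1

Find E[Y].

E[Y] = 2*E[W²] + 2*E[W] - 1
E[W] = 4
E[W²] = Var(W) + (E[W])² = 16 + 16 = 32
E[Y] = 2*32 + 2*4 - 1 = 71

71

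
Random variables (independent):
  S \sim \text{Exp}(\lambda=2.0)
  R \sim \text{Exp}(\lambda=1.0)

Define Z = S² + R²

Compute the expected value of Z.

E[Z] = E[S²] + E[R²]
E[S²] = Var(S) + E[S]² = 0.25 + 0.25 = 0.5
E[R²] = Var(R) + E[R]² = 1 + 1 = 2
E[Z] = 0.5 + 2 = 2.5

2.5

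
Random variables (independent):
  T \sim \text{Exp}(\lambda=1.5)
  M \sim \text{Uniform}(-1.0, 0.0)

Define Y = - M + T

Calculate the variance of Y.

For independent RVs: Var(aX + bY) = a²Var(X) + b²Var(Y)
Var(T) = 0.44444444
Var(M) = 0.083333333
Var(Y) = 1²*0.44444444 + (-1)²*0.083333333
= 1*0.44444444 + 1*0.083333333 = 0.52777778

0.52777778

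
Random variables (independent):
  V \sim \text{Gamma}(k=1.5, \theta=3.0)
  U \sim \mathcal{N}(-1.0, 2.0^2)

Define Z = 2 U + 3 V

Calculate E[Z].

E[Z] = 3*E[V] + 2*E[U]
E[V] = 4.5
E[U] = -1
E[Z] = 3*4.5 + 2*(-1) = 11.5

11.5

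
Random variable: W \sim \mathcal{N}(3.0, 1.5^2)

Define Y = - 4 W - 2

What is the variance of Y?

For Y = aW + b: Var(Y) = a² * Var(W)
Var(W) = 1.5^2 = 2.25
Var(Y) = (-4)² * 2.25 = 16 * 2.25 = 36

36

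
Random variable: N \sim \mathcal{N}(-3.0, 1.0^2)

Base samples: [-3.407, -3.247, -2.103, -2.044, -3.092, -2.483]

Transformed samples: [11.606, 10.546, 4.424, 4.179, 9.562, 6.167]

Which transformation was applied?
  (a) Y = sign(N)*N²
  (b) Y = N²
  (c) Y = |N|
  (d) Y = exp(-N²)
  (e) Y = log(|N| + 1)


Checking option (b) Y = N²:
  N = -3.407 -> Y = 11.606 ✓
  N = -3.247 -> Y = 10.546 ✓
  N = -2.103 -> Y = 4.424 ✓
All samples match this transformation.

(b) N²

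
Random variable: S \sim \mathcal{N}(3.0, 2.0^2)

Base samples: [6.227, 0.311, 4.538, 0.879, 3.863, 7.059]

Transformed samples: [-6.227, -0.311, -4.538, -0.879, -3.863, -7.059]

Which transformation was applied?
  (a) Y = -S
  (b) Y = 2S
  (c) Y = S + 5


Checking option (a) Y = -S:
  S = 6.227 -> Y = -6.227 ✓
  S = 0.311 -> Y = -0.311 ✓
  S = 4.538 -> Y = -4.538 ✓
All samples match this transformation.

(a) -S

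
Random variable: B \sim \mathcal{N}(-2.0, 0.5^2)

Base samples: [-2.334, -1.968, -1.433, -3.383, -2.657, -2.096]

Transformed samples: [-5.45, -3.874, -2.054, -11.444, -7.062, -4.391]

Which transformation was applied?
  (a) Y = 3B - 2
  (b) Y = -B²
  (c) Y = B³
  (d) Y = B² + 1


Checking option (b) Y = -B²:
  B = -2.334 -> Y = -5.45 ✓
  B = -1.968 -> Y = -3.874 ✓
  B = -1.433 -> Y = -2.054 ✓
All samples match this transformation.

(b) -B²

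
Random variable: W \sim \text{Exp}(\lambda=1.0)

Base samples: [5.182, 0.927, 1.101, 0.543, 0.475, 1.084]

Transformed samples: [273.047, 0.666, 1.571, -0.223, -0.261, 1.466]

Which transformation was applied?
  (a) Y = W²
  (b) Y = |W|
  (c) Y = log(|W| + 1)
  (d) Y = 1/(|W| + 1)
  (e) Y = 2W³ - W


Checking option (e) Y = 2W³ - W:
  W = 5.182 -> Y = 273.047 ✓
  W = 0.927 -> Y = 0.666 ✓
  W = 1.101 -> Y = 1.571 ✓
All samples match this transformation.

(e) 2W³ - W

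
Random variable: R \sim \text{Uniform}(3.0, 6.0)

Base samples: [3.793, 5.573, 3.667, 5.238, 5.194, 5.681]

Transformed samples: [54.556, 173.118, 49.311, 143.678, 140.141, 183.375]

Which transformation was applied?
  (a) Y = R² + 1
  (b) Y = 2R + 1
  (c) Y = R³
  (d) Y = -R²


Checking option (c) Y = R³:
  R = 3.793 -> Y = 54.556 ✓
  R = 5.573 -> Y = 173.118 ✓
  R = 3.667 -> Y = 49.311 ✓
All samples match this transformation.

(c) R³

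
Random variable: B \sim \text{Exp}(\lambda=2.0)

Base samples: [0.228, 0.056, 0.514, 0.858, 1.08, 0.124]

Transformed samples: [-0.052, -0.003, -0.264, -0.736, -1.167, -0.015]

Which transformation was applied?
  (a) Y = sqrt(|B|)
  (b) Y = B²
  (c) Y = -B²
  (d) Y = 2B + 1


Checking option (c) Y = -B²:
  B = 0.228 -> Y = -0.052 ✓
  B = 0.056 -> Y = -0.003 ✓
  B = 0.514 -> Y = -0.264 ✓
All samples match this transformation.

(c) -B²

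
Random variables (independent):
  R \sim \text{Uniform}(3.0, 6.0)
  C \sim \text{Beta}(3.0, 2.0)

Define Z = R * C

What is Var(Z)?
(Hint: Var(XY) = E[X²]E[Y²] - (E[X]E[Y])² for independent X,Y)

Var(XY) = E[X²]E[Y²] - (E[X]E[Y])²
E[R] = 4.5, Var(R) = 0.75
E[C] = 0.6, Var(C) = 0.04
E[R²] = 0.75 + 4.5² = 21
E[C²] = 0.04 + 0.6² = 0.4
Var(Z) = 21*0.4 - (4.5*0.6)²
= 8.4 - 7.29 = 1.11

1.11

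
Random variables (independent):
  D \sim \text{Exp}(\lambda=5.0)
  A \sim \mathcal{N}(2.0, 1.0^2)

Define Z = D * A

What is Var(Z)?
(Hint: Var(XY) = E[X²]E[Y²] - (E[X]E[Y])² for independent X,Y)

Var(XY) = E[X²]E[Y²] - (E[X]E[Y])²
E[D] = 0.2, Var(D) = 0.04
E[A] = 2, Var(A) = 1
E[D²] = 0.04 + 0.2² = 0.08
E[A²] = 1 + 2² = 5
Var(Z) = 0.08*5 - (0.2*2)²
= 0.4 - 0.16 = 0.24

0.24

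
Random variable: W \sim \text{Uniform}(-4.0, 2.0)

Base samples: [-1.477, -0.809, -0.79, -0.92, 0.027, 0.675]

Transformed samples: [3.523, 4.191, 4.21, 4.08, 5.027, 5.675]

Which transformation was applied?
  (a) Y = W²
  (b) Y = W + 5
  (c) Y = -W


Checking option (b) Y = W + 5:
  W = -1.477 -> Y = 3.523 ✓
  W = -0.809 -> Y = 4.191 ✓
  W = -0.79 -> Y = 4.21 ✓
All samples match this transformation.

(b) W + 5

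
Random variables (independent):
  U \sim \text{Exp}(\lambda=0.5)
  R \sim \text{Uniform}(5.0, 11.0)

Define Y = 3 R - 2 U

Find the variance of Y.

For independent RVs: Var(aX + bY) = a²Var(X) + b²Var(Y)
Var(U) = 4
Var(R) = 3
Var(Y) = (-2)²*4 + 3²*3
= 4*4 + 9*3 = 43

43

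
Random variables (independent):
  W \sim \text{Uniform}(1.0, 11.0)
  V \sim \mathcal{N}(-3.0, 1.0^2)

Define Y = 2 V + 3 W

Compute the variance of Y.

For independent RVs: Var(aX + bY) = a²Var(X) + b²Var(Y)
Var(W) = 8.3333333
Var(V) = 1
Var(Y) = 3²*8.3333333 + 2²*1
= 9*8.3333333 + 4*1 = 79

79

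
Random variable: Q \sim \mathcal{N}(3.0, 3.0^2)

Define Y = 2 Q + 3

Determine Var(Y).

For Y = aQ + b: Var(Y) = a² * Var(Q)
Var(Q) = 3.0^2 = 9
Var(Y) = 2² * 9 = 4 * 9 = 36

36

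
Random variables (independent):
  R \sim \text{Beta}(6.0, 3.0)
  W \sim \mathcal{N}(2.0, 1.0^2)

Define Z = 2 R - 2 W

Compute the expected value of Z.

E[Z] = 2*E[R] - 2*E[W]
E[R] = 0.66666667
E[W] = 2
E[Z] = 2*0.66666667 - 2*2 = -2.6666667

-2.6666667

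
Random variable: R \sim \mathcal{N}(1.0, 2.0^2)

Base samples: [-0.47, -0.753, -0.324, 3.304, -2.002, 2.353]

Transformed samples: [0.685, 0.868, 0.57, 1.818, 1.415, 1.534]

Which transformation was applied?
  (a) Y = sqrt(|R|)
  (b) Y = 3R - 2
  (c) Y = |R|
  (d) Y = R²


Checking option (a) Y = sqrt(|R|):
  R = -0.47 -> Y = 0.685 ✓
  R = -0.753 -> Y = 0.868 ✓
  R = -0.324 -> Y = 0.57 ✓
All samples match this transformation.

(a) sqrt(|R|)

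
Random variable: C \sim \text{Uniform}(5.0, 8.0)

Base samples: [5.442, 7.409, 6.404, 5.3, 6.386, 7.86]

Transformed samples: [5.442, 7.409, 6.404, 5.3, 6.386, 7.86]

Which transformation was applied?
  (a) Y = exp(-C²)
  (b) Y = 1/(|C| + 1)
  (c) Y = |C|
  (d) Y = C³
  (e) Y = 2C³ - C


Checking option (c) Y = |C|:
  C = 5.442 -> Y = 5.442 ✓
  C = 7.409 -> Y = 7.409 ✓
  C = 6.404 -> Y = 6.404 ✓
All samples match this transformation.

(c) |C|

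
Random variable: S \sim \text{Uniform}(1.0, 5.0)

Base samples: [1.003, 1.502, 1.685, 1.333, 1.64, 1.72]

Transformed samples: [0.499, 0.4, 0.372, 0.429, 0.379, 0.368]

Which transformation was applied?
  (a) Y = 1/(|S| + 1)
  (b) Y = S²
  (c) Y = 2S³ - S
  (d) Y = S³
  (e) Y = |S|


Checking option (a) Y = 1/(|S| + 1):
  S = 1.003 -> Y = 0.499 ✓
  S = 1.502 -> Y = 0.4 ✓
  S = 1.685 -> Y = 0.372 ✓
All samples match this transformation.

(a) 1/(|S| + 1)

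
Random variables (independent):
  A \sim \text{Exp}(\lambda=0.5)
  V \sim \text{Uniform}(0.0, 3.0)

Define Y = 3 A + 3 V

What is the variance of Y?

For independent RVs: Var(aX + bY) = a²Var(X) + b²Var(Y)
Var(A) = 4
Var(V) = 0.75
Var(Y) = 3²*4 + 3²*0.75
= 9*4 + 9*0.75 = 42.75

42.75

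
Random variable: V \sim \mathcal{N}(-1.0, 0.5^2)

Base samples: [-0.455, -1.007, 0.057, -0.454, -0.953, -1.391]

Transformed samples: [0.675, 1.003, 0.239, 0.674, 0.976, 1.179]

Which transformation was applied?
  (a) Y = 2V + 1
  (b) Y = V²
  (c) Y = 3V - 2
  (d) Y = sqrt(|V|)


Checking option (d) Y = sqrt(|V|):
  V = -0.455 -> Y = 0.675 ✓
  V = -1.007 -> Y = 1.003 ✓
  V = 0.057 -> Y = 0.239 ✓
All samples match this transformation.

(d) sqrt(|V|)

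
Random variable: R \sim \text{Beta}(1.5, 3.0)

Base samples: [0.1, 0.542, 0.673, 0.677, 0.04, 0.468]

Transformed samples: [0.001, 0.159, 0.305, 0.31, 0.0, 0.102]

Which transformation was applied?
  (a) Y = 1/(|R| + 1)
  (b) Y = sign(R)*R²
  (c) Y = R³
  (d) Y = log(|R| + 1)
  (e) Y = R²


Checking option (c) Y = R³:
  R = 0.1 -> Y = 0.001 ✓
  R = 0.542 -> Y = 0.159 ✓
  R = 0.673 -> Y = 0.305 ✓
All samples match this transformation.

(c) R³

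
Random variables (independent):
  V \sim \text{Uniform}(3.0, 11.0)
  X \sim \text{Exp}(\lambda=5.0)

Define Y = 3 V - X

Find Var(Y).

For independent RVs: Var(aX + bY) = a²Var(X) + b²Var(Y)
Var(V) = 5.3333333
Var(X) = 0.04
Var(Y) = 3²*5.3333333 + (-1)²*0.04
= 9*5.3333333 + 1*0.04 = 48.04

48.04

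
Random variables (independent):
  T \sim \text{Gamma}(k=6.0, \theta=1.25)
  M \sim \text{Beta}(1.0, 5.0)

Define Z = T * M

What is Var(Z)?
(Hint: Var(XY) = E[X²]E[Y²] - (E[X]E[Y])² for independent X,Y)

Var(XY) = E[X²]E[Y²] - (E[X]E[Y])²
E[T] = 7.5, Var(T) = 9.375
E[M] = 0.16666667, Var(M) = 0.01984127
E[T²] = 9.375 + 7.5² = 65.625
E[M²] = 0.01984127 + 0.16666667² = 0.047619048
Var(Z) = 65.625*0.047619048 - (7.5*0.16666667)²
= 3.125 - 1.5625 = 1.5625

1.5625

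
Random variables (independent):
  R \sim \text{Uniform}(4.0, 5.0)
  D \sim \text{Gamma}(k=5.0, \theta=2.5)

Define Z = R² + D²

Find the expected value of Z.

E[Z] = E[R²] + E[D²]
E[R²] = Var(R) + E[R]² = 0.083333333 + 20.25 = 20.333333
E[D²] = Var(D) + E[D]² = 31.25 + 156.25 = 187.5
E[Z] = 20.333333 + 187.5 = 207.83333

207.83333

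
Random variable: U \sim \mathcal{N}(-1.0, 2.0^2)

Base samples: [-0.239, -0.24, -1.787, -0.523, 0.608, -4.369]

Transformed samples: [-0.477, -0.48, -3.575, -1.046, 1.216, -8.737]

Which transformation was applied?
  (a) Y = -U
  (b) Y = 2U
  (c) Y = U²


Checking option (b) Y = 2U:
  U = -0.239 -> Y = -0.477 ✓
  U = -0.24 -> Y = -0.48 ✓
  U = -1.787 -> Y = -3.575 ✓
All samples match this transformation.

(b) 2U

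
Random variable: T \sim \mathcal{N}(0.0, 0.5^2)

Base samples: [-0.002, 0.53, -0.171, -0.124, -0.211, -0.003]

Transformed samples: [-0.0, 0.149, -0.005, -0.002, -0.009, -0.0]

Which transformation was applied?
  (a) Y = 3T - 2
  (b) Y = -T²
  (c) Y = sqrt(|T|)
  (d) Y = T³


Checking option (d) Y = T³:
  T = -0.002 -> Y = -0.0 ✓
  T = 0.53 -> Y = 0.149 ✓
  T = -0.171 -> Y = -0.005 ✓
All samples match this transformation.

(d) T³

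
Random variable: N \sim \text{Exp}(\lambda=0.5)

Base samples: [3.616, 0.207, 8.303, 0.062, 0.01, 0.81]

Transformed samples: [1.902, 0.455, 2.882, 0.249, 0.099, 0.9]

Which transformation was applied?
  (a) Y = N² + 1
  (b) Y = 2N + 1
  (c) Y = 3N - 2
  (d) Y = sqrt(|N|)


Checking option (d) Y = sqrt(|N|):
  N = 3.616 -> Y = 1.902 ✓
  N = 0.207 -> Y = 0.455 ✓
  N = 8.303 -> Y = 2.882 ✓
All samples match this transformation.

(d) sqrt(|N|)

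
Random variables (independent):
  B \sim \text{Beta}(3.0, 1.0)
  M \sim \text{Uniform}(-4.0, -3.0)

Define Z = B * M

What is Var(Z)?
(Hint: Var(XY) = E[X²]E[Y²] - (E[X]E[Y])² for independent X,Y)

Var(XY) = E[X²]E[Y²] - (E[X]E[Y])²
E[B] = 0.75, Var(B) = 0.0375
E[M] = -3.5, Var(M) = 0.083333333
E[B²] = 0.0375 + 0.75² = 0.6
E[M²] = 0.083333333 + (-3.5)² = 12.333333
Var(Z) = 0.6*12.333333 - (0.75*(-3.5))²
= 7.4 - 6.890625 = 0.509375

0.509375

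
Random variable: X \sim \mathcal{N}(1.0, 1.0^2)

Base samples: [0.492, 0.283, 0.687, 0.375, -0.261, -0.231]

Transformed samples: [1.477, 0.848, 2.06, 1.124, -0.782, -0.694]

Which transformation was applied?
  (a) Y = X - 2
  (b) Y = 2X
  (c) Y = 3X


Checking option (c) Y = 3X:
  X = 0.492 -> Y = 1.477 ✓
  X = 0.283 -> Y = 0.848 ✓
  X = 0.687 -> Y = 2.06 ✓
All samples match this transformation.

(c) 3X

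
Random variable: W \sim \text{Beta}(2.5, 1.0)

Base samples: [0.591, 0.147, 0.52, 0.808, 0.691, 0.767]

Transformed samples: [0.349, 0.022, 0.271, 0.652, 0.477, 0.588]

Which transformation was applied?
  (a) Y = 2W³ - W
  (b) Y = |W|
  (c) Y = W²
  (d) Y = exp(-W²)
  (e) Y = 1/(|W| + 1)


Checking option (c) Y = W²:
  W = 0.591 -> Y = 0.349 ✓
  W = 0.147 -> Y = 0.022 ✓
  W = 0.52 -> Y = 0.271 ✓
All samples match this transformation.

(c) W²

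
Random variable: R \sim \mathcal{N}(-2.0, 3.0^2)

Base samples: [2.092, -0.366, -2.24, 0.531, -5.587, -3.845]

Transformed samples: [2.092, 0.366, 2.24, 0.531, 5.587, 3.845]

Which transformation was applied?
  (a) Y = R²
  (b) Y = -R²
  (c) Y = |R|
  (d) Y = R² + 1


Checking option (c) Y = |R|:
  R = 2.092 -> Y = 2.092 ✓
  R = -0.366 -> Y = 0.366 ✓
  R = -2.24 -> Y = 2.24 ✓
All samples match this transformation.

(c) |R|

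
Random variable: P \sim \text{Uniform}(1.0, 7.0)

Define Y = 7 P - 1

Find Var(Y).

For Y = aP + b: Var(Y) = a² * Var(P)
Var(P) = (7 - 1)^2/12 = 3
Var(Y) = 7² * 3 = 49 * 3 = 147

147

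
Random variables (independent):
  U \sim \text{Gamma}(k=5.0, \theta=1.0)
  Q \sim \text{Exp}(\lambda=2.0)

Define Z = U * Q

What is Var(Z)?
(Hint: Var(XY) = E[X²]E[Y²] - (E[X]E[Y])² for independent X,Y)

Var(XY) = E[X²]E[Y²] - (E[X]E[Y])²
E[U] = 5, Var(U) = 5
E[Q] = 0.5, Var(Q) = 0.25
E[U²] = 5 + 5² = 30
E[Q²] = 0.25 + 0.5² = 0.5
Var(Z) = 30*0.5 - (5*0.5)²
= 15 - 6.25 = 8.75

8.75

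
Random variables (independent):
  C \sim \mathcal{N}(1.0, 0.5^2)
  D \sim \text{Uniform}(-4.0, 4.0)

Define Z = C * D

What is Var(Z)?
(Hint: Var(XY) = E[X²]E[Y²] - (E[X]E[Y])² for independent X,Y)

Var(XY) = E[X²]E[Y²] - (E[X]E[Y])²
E[C] = 1, Var(C) = 0.25
E[D] = 0, Var(D) = 5.3333333
E[C²] = 0.25 + 1² = 1.25
E[D²] = 5.3333333 + 0² = 5.3333333
Var(Z) = 1.25*5.3333333 - (1*0)²
= 6.6666667 - 0 = 6.6666667

6.6666667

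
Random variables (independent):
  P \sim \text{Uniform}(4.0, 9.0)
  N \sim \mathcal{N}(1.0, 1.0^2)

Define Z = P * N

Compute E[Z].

For independent RVs: E[XY] = E[X]*E[Y]
E[P] = 6.5
E[N] = 1
E[Z] = 6.5 * 1 = 6.5

6.5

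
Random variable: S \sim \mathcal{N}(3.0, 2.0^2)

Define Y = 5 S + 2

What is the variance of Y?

For Y = aS + b: Var(Y) = a² * Var(S)
Var(S) = 2.0^2 = 4
Var(Y) = 5² * 4 = 25 * 4 = 100

100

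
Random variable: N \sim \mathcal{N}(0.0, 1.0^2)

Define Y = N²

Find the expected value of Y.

Using E[X²] = Var(X) + (E[X])²:
E[N] = 0
Var(N) = 1.0^2 = 1
E[N²] = 1 + 0² = 1 + 0 = 1

1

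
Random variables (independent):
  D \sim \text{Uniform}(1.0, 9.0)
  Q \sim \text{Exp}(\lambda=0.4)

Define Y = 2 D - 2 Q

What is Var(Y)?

For independent RVs: Var(aX + bY) = a²Var(X) + b²Var(Y)
Var(D) = 5.3333333
Var(Q) = 6.25
Var(Y) = 2²*5.3333333 + (-2)²*6.25
= 4*5.3333333 + 4*6.25 = 46.333333

46.333333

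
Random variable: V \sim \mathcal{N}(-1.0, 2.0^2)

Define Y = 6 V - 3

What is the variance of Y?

For Y = aV + b: Var(Y) = a² * Var(V)
Var(V) = 2.0^2 = 4
Var(Y) = 6² * 4 = 36 * 4 = 144

144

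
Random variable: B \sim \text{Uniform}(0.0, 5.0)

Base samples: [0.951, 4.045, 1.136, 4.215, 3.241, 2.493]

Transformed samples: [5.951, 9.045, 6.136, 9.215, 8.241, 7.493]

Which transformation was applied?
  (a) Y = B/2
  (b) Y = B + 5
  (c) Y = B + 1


Checking option (b) Y = B + 5:
  B = 0.951 -> Y = 5.951 ✓
  B = 4.045 -> Y = 9.045 ✓
  B = 1.136 -> Y = 6.136 ✓
All samples match this transformation.

(b) B + 5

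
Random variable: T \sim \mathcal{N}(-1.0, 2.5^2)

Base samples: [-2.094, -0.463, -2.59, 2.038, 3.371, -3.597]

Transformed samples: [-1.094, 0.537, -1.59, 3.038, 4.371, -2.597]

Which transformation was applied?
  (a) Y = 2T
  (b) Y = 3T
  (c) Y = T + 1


Checking option (c) Y = T + 1:
  T = -2.094 -> Y = -1.094 ✓
  T = -0.463 -> Y = 0.537 ✓
  T = -2.59 -> Y = -1.59 ✓
All samples match this transformation.

(c) T + 1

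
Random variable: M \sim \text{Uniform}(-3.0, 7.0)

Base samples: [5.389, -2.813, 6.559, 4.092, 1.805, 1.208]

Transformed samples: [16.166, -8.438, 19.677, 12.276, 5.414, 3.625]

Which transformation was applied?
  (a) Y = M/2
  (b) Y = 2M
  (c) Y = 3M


Checking option (c) Y = 3M:
  M = 5.389 -> Y = 16.166 ✓
  M = -2.813 -> Y = -8.438 ✓
  M = 6.559 -> Y = 19.677 ✓
All samples match this transformation.

(c) 3M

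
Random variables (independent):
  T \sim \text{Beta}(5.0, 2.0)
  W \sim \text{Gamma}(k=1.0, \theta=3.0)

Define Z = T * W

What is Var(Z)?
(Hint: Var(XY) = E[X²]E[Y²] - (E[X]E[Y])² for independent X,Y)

Var(XY) = E[X²]E[Y²] - (E[X]E[Y])²
E[T] = 0.71428571, Var(T) = 0.025510204
E[W] = 3, Var(W) = 9
E[T²] = 0.025510204 + 0.71428571² = 0.53571429
E[W²] = 9 + 3² = 18
Var(Z) = 0.53571429*18 - (0.71428571*3)²
= 9.6428571 - 4.5918367 = 5.0510204

5.0510204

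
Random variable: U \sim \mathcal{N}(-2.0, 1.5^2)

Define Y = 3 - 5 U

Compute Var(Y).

For Y = aU + b: Var(Y) = a² * Var(U)
Var(U) = 1.5^2 = 2.25
Var(Y) = (-5)² * 2.25 = 25 * 2.25 = 56.25

56.25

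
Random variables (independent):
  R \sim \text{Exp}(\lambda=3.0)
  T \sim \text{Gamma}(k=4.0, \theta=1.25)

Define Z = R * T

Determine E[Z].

For independent RVs: E[XY] = E[X]*E[Y]
E[R] = 0.33333333
E[T] = 5
E[Z] = 0.33333333 * 5 = 1.6666667

1.6666667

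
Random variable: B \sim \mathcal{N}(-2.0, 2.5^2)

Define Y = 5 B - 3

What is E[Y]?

For Y = 5B - 3:
E[Y] = 5 * E[B] - 3
E[B] = -2.0 = -2
E[Y] = 5 * (-2) - 3 = -13

-13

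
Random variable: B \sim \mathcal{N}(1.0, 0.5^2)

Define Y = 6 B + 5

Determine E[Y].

For Y = 6B + 5:
E[Y] = 6 * E[B] + 5
E[B] = 1.0 = 1
E[Y] = 6 * 1 + 5 = 11

11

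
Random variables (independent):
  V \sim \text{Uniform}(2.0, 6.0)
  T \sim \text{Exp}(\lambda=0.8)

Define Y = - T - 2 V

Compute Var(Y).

For independent RVs: Var(aX + bY) = a²Var(X) + b²Var(Y)
Var(V) = 1.3333333
Var(T) = 1.5625
Var(Y) = (-2)²*1.3333333 + (-1)²*1.5625
= 4*1.3333333 + 1*1.5625 = 6.8958333

6.8958333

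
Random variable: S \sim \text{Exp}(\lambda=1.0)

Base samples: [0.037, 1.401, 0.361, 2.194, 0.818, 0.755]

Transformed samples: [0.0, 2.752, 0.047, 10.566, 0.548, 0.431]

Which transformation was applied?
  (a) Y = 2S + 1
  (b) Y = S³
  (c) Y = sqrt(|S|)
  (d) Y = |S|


Checking option (b) Y = S³:
  S = 0.037 -> Y = 0.0 ✓
  S = 1.401 -> Y = 2.752 ✓
  S = 0.361 -> Y = 0.047 ✓
All samples match this transformation.

(b) S³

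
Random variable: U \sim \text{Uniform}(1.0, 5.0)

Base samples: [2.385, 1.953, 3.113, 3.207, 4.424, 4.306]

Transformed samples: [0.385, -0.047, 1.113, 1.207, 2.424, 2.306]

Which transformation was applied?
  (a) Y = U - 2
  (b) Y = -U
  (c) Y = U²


Checking option (a) Y = U - 2:
  U = 2.385 -> Y = 0.385 ✓
  U = 1.953 -> Y = -0.047 ✓
  U = 3.113 -> Y = 1.113 ✓
All samples match this transformation.

(a) U - 2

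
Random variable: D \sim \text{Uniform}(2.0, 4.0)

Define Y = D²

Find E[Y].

E[D²] = Var(D) + (E[D])² = 0.33333333 + 9 = 9.3333333

9.3333333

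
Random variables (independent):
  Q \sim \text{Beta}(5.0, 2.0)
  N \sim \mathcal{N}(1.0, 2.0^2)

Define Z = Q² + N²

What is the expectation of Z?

E[Z] = E[Q²] + E[N²]
E[Q²] = Var(Q) + E[Q]² = 0.025510204 + 0.51020408 = 0.53571429
E[N²] = Var(N) + E[N]² = 4 + 1 = 5
E[Z] = 0.53571429 + 5 = 5.5357143

5.5357143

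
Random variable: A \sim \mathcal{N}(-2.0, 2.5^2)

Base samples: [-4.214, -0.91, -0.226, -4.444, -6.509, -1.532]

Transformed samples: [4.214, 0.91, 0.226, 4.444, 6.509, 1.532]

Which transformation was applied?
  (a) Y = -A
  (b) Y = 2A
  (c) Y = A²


Checking option (a) Y = -A:
  A = -4.214 -> Y = 4.214 ✓
  A = -0.91 -> Y = 0.91 ✓
  A = -0.226 -> Y = 0.226 ✓
All samples match this transformation.

(a) -A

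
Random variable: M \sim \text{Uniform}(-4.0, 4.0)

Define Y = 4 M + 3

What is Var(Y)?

For Y = aM + b: Var(Y) = a² * Var(M)
Var(M) = (4 + 4)^2/12 = 5.3333333
Var(Y) = 4² * 5.3333333 = 16 * 5.3333333 = 85.333333

85.333333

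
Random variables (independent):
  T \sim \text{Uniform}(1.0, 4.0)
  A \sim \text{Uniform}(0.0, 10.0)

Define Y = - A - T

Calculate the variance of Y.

For independent RVs: Var(aX + bY) = a²Var(X) + b²Var(Y)
Var(T) = 0.75
Var(A) = 8.3333333
Var(Y) = (-1)²*0.75 + (-1)²*8.3333333
= 1*0.75 + 1*8.3333333 = 9.0833333

9.0833333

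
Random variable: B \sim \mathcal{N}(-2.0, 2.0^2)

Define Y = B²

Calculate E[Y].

Using E[X²] = Var(X) + (E[X])²:
E[B] = -2
Var(B) = 2.0^2 = 4
E[B²] = 4 + (-2)² = 4 + 4 = 8

8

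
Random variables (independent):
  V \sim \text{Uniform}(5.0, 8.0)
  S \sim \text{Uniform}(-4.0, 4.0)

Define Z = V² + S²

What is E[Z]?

E[Z] = E[V²] + E[S²]
E[V²] = Var(V) + E[V]² = 0.75 + 42.25 = 43
E[S²] = Var(S) + E[S]² = 5.3333333 + 0 = 5.3333333
E[Z] = 43 + 5.3333333 = 48.333333

48.333333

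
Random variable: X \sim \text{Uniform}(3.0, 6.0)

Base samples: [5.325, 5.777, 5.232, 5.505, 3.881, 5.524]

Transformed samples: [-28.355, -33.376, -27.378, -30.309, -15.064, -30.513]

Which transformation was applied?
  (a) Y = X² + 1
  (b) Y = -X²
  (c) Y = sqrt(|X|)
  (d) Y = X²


Checking option (b) Y = -X²:
  X = 5.325 -> Y = -28.355 ✓
  X = 5.777 -> Y = -33.376 ✓
  X = 5.232 -> Y = -27.378 ✓
All samples match this transformation.

(b) -X²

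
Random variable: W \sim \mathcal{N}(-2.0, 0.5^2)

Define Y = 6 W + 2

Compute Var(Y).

For Y = aW + b: Var(Y) = a² * Var(W)
Var(W) = 0.5^2 = 0.25
Var(Y) = 6² * 0.25 = 36 * 0.25 = 9

9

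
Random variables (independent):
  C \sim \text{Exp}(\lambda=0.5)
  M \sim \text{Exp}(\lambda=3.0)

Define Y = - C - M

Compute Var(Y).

For independent RVs: Var(aX + bY) = a²Var(X) + b²Var(Y)
Var(C) = 4
Var(M) = 0.11111111
Var(Y) = (-1)²*4 + (-1)²*0.11111111
= 1*4 + 1*0.11111111 = 4.1111111

4.1111111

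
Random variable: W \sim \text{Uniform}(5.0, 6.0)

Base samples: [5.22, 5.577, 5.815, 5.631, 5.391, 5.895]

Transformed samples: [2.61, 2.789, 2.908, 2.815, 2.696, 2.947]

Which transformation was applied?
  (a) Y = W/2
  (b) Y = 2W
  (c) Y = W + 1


Checking option (a) Y = W/2:
  W = 5.22 -> Y = 2.61 ✓
  W = 5.577 -> Y = 2.789 ✓
  W = 5.815 -> Y = 2.908 ✓
All samples match this transformation.

(a) W/2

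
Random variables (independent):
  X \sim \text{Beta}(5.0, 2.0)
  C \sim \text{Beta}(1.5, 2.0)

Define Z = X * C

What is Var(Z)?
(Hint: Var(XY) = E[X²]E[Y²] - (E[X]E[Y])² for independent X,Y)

Var(XY) = E[X²]E[Y²] - (E[X]E[Y])²
E[X] = 0.71428571, Var(X) = 0.025510204
E[C] = 0.42857143, Var(C) = 0.054421769
E[X²] = 0.025510204 + 0.71428571² = 0.53571429
E[C²] = 0.054421769 + 0.42857143² = 0.23809524
Var(Z) = 0.53571429*0.23809524 - (0.71428571*0.42857143)²
= 0.12755102 - 0.093710954 = 0.033840067

0.033840067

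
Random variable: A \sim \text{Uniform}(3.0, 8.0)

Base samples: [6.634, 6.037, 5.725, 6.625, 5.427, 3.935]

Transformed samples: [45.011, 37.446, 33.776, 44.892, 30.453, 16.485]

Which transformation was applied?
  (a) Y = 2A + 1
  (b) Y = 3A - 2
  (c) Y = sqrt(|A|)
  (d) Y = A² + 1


Checking option (d) Y = A² + 1:
  A = 6.634 -> Y = 45.011 ✓
  A = 6.037 -> Y = 37.446 ✓
  A = 5.725 -> Y = 33.776 ✓
All samples match this transformation.

(d) A² + 1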